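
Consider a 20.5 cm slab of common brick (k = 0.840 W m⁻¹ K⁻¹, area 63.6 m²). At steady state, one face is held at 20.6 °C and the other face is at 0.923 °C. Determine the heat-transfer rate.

Q = 5.13 kW

Q = kA·ΔT/L = 0.840 × 63.6 × |20.6 °C − 0.923 °C| / 0.205 = 5130 W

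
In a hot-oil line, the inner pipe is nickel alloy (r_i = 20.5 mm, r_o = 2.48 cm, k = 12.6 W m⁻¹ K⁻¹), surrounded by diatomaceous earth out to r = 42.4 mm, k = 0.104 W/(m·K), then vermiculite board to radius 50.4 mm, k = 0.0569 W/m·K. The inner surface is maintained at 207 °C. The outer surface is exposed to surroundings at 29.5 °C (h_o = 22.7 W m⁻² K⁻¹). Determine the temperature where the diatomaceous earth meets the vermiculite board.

Resistance network (inner→outer):
  R'_nickel alloy = ln(0.0248/0.0205)/(2πk) = 0.1904/(2π·12.6) = 0.002405 m·K/W
  R'_diatomaceous earth = ln(0.0424/0.0248)/(2πk) = 0.5363/(2π·0.104) = 0.8207 m·K/W
  R'_vermiculite board = ln(0.0504/0.0424)/(2πk) = 0.1728/(2π·0.0569) = 0.4835 m·K/W
  R'_conv,out = 1/(2πr h) = 1/(2π·0.0504·22.7) = 0.1391 m·K/W
ΣR = 0.002405 + 0.8207 + 0.4835 + 0.1391 = 1.446 m·K/W
Q' = ΔT/ΣR = (207 °C − 29.5 °C)/1.446 = 122.8 W/m
From the inner boundary to the diatomaceous earth/vermiculite board interface, ΣR_partial = 0.8231 m·K/W.
T_interface = T_in − Q'·ΣR_partial = 207 °C − (122.8)(0.8231) = 106 °C

T = 106 °C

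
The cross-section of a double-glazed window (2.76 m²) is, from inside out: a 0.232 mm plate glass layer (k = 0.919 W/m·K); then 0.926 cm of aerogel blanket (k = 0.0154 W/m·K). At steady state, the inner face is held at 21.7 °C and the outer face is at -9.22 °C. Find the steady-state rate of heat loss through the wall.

Resistance network (inner→outer):
  R_plate glass = L/(kA) = 2.32×10^-4/(0.919·2.76) = 9.147×10^-5 K/W
  R_aerogel blanket = L/(kA) = 0.00926/(0.0154·2.76) = 0.2179 K/W
ΣR = 9.147×10^-5 + 0.2179 = 0.2180 K/W
Q = ΔT/ΣR = (21.7 °C − -9.22 °C)/0.2180 = 142 W

Q = 142 W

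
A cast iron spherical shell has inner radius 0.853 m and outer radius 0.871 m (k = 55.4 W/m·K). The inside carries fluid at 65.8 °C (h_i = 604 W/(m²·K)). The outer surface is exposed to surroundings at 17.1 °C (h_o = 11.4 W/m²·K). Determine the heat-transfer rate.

Q = 5.17 kW

Series thermal resistances, inner to outer:
  R_conv,in = 1/(4πr²h) = 1/(4π·0.853²·604) = 1.811×10^-4 K/W
  R_cast iron = (1/0.853 − 1/0.871)/(4πk) = 0.02423/(4π·55.4) = 3.480×10^-5 K/W
  R_conv,out = 1/(4πr²h) = 1/(4π·0.871²·11.4) = 0.009201 K/W
ΣR = 1.811×10^-4 + 3.480×10^-5 + 0.009201 = 0.009417 K/W
Q = ΔT/ΣR = (65.8 °C − 17.1 °C)/0.009417 = 5170 W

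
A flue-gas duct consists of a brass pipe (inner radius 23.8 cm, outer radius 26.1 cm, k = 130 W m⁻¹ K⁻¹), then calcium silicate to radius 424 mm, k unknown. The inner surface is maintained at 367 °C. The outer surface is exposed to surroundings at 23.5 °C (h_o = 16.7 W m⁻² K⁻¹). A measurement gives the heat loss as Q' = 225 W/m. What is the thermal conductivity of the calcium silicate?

k = 0.0513 W/m·K

ΣR = ΔT/Q' = |367 − 23.5|/225 = 1.527 m·K/W
Known resistances:
  R'_brass = ln(0.261/0.238)/(2πk) = 0.09225/(2π·130) = 1.129×10^-4 m·K/W
  R'_conv,out = 1/(2πr h) = 1/(2π·0.424·16.7) = 0.02248 m·K/W
R_calcium silicate = ΣR − ΣR_known = 1.527 − 0.02259 = 1.504 m·K/W
ln(r₂/r₁)/(2πk) = 1.504 ⇒ k = 0.4852/(2π·1.504) = 0.0513 W/m·K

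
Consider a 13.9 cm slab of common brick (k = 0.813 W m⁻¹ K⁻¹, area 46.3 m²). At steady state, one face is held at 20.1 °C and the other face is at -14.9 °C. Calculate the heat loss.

Q = kA·ΔT/L = 0.813 × 46.3 × |20.1 °C − -14.9 °C| / 0.139 = 9480 W

Q = 9.48 kW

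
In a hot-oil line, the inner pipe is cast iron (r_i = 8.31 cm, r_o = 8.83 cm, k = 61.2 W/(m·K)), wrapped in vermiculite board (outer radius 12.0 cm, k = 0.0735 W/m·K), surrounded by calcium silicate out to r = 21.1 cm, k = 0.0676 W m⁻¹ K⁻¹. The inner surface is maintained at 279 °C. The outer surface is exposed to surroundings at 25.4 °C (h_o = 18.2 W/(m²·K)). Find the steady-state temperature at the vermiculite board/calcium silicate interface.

T = 196 °C

Series thermal resistances, inner to outer:
  R'_cast iron = ln(0.0883/0.0831)/(2πk) = 0.06070/(2π·61.2) = 1.578×10^-4 m·K/W
  R'_vermiculite board = ln(0.120/0.0883)/(2πk) = 0.3068/(2π·0.0735) = 0.6642 m·K/W
  R'_calcium silicate = ln(0.211/0.120)/(2πk) = 0.5644/(2π·0.0676) = 1.329 m·K/W
  R'_conv,out = 1/(2πr h) = 1/(2π·0.211·18.2) = 0.04144 m·K/W
ΣR = 1.578×10^-4 + 0.6642 + 1.329 + 0.04144 = 2.035 m·K/W
Q' = ΔT/ΣR = (279 °C − 25.4 °C)/2.035 = 124.6 W/m
From the inner boundary to the vermiculite board/calcium silicate interface, ΣR_partial = 0.6644 m·K/W.
T_interface = T_in − Q'·ΣR_partial = 279 °C − (124.6)(0.6644) = 196 °C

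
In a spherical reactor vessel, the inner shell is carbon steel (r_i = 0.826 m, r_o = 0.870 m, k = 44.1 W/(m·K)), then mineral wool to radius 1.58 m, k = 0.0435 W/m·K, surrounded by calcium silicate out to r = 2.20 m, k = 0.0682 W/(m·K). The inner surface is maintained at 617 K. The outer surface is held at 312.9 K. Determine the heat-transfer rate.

Resistance network (inner→outer):
  R_carbon steel = (1/0.826 − 1/0.870)/(4πk) = 0.06123/(4π·44.1) = 1.105×10^-4 K/W
  R_mineral wool = (1/0.870 − 1/1.58)/(4πk) = 0.5165/(4π·0.0435) = 0.9449 K/W
  R_calcium silicate = (1/1.58 − 1/2.20)/(4πk) = 0.1784/(4π·0.0682) = 0.2081 K/W
ΣR = 1.105×10^-4 + 0.9449 + 0.2081 = 1.153 K/W
Q = ΔT/ΣR = (617 K − 312.9 K)/1.153 = 264 W

Q = 264 W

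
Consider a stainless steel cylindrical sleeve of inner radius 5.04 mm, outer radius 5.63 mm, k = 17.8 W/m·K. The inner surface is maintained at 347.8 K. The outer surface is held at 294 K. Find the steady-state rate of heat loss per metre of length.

Q' = 2πk·ΔT/ln(r₂/r₁) = 2π × 17.8 × 53.8 / ln(0.00563/0.00504) = 54400 W/m

Q' = 54.4 kW/m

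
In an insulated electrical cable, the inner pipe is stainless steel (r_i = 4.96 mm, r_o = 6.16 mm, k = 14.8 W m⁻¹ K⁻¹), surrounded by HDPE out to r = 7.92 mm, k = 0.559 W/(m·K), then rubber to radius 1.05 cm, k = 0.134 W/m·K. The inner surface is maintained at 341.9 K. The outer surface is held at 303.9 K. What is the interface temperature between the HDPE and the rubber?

Resistance network (inner→outer):
  R'_stainless steel = ln(0.00616/0.00496)/(2πk) = 0.2167/(2π·14.8) = 0.002330 m·K/W
  R'_HDPE = ln(0.00792/0.00616)/(2πk) = 0.2513/(2π·0.559) = 0.07155 m·K/W
  R'_rubber = ln(0.0105/0.00792)/(2πk) = 0.2820/(2π·0.134) = 0.3349 m·K/W
ΣR = 0.002330 + 0.07155 + 0.3349 = 0.4088 m·K/W
Q' = ΔT/ΣR = (341.9 K − 303.9 K)/0.4088 = 92.95 W/m
From the inner boundary to the HDPE/rubber interface, ΣR_partial = 0.07388 m·K/W.
T_interface = T_in − Q'·ΣR_partial = 341.9 K − (92.95)(0.07388) = 335.0 K

T = 335.0 K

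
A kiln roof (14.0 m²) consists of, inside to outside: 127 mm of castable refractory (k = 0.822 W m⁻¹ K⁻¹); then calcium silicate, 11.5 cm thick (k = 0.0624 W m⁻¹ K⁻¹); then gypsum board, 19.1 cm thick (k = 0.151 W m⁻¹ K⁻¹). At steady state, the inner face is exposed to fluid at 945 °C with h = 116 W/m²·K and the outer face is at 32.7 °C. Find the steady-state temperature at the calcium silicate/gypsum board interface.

T = 385 °C

Resistance network (inner→outer):
  R_conv,in = 1/(hA) = 1/(116·14.0) = 6.158×10^-4 K/W
  R_castable refractory = L/(kA) = 0.127/(0.822·14.0) = 0.01104 K/W
  R_calcium silicate = L/(kA) = 0.115/(0.0624·14.0) = 0.1316 K/W
  R_gypsum board = L/(kA) = 0.191/(0.151·14.0) = 0.09035 K/W
ΣR = 6.158×10^-4 + 0.01104 + 0.1316 + 0.09035 = 0.2336 K/W
Q = ΔT/ΣR = (945 °C − 32.7 °C)/0.2336 = 3905 W
From the inner boundary to the calcium silicate/gypsum board interface, ΣR_partial = 0.1433 K/W.
T_interface = T_in − Q·ΣR_partial = 945 °C − (3905)(0.1433) = 385 °C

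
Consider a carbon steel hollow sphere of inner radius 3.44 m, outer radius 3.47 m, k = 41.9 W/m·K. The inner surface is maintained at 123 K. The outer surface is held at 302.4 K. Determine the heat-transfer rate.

Q = 4πk·ΔT/(1/r₁ − 1/r₂) = 4π × 41.9 × 179.4 / (1/3.44 − 1/3.47) = 3.76×10^7 W

Q = 37600 kW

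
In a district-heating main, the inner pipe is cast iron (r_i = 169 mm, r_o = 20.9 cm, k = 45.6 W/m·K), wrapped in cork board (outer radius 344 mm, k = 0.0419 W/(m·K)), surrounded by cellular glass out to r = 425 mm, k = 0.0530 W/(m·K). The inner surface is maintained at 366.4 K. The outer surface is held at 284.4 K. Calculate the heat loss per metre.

Resistance network (inner→outer):
  R'_cast iron = ln(0.209/0.169)/(2πk) = 0.2124/(2π·45.6) = 7.415×10^-4 m·K/W
  R'_cork board = ln(0.344/0.209)/(2πk) = 0.4983/(2π·0.0419) = 1.893 m·K/W
  R'_cellular glass = ln(0.425/0.344)/(2πk) = 0.2114/(2π·0.0530) = 0.6350 m·K/W
ΣR = 7.415×10^-4 + 1.893 + 0.6350 = 2.529 m·K/W
Q' = ΔT/ΣR = (366.4 K − 284.4 K)/2.529 = 32.4 W/m

Q' = 32.4 W/m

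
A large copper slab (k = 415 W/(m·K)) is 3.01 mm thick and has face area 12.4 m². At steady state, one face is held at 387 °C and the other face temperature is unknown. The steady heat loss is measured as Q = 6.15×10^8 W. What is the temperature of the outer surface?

Sum the resistances:
  R_copper = L/(kA) = 0.00301/(415·12.4) = 5.849×10^-7 K/W
ΣR = 5.849×10^-7 K/W
ΔT = Q·ΣR = 6.15×10^8 × 5.849×10^-7 = 359.7 K
Heat flows outward, so T_out = T_in − ΔT = 387 − 359.7 = 27.3 °C

T_out = 27.3 °C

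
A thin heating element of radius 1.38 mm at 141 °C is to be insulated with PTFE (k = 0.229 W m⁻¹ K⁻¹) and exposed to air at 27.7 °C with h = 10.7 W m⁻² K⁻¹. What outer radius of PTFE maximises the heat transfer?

r_cr = 2.14 cm

For a cylinder, r_cr = k_ins/h = 0.229/10.7 = 0.0214 m = 2.14 cm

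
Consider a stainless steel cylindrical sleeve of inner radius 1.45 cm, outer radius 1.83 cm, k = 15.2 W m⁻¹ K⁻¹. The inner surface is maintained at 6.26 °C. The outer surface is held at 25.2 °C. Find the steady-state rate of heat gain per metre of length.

Q' = 2πk·ΔT/ln(r₂/r₁) = 2π × 15.2 × 18.94 / ln(0.0183/0.0145) = 7770 W/m

Q' = 7.77 kW/m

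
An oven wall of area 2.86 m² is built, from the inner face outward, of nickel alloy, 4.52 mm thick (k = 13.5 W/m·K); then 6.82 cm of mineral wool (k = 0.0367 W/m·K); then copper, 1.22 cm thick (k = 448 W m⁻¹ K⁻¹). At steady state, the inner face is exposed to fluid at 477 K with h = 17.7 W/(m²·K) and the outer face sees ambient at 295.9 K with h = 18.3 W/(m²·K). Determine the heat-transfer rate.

Q = 263 W

Series thermal resistances, inner to outer:
  R_conv,in = 1/(hA) = 1/(17.7·2.86) = 0.01975 K/W
  R_nickel alloy = L/(kA) = 0.00452/(13.5·2.86) = 1.171×10^-4 K/W
  R_mineral wool = L/(kA) = 0.0682/(0.0367·2.86) = 0.6498 K/W
  R_copper = L/(kA) = 0.0122/(448·2.86) = 9.522×10^-6 K/W
  R_conv,out = 1/(hA) = 1/(18.3·2.86) = 0.01911 K/W
ΣR = 0.01975 + 1.171×10^-4 + 0.6498 + 9.522×10^-6 + 0.01911 = 0.6888 K/W
Q = ΔT/ΣR = (477 K − 295.9 K)/0.6888 = 263 W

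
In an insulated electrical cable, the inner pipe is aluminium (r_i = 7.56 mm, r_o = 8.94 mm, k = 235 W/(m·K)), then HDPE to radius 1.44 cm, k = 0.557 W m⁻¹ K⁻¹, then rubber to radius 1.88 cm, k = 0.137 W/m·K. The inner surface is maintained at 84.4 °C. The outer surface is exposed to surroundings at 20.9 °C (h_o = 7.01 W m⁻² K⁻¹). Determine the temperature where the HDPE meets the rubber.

Treat each layer as a resistance in series:
  R'_aluminium = ln(0.00894/0.00756)/(2πk) = 0.1677/(2π·235) = 1.136×10^-4 m·K/W
  R'_HDPE = ln(0.0144/0.00894)/(2πk) = 0.4767/(2π·0.557) = 0.1362 m·K/W
  R'_rubber = ln(0.0188/0.0144)/(2πk) = 0.2666/(2π·0.137) = 0.3097 m·K/W
  R'_conv,out = 1/(2πr h) = 1/(2π·0.0188·7.01) = 1.208 m·K/W
ΣR = 1.136×10^-4 + 0.1362 + 0.3097 + 1.208 = 1.654 m·K/W
Q' = ΔT/ΣR = (84.4 °C − 20.9 °C)/1.654 = 38.39 W/m
From the inner boundary to the HDPE/rubber interface, ΣR_partial = 0.1363 m·K/W.
T_interface = T_in − Q'·ΣR_partial = 84.4 °C − (38.39)(0.1363) = 79.2 °C

T = 79.2 °C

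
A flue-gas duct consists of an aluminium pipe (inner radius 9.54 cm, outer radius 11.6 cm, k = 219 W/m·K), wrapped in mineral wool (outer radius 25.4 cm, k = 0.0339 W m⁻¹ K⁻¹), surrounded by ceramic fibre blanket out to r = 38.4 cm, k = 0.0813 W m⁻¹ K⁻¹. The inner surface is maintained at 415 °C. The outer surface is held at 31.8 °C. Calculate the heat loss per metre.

Q' = 85.4 W/m

Treat each layer as a resistance in series:
  R'_aluminium = ln(0.116/0.0954)/(2πk) = 0.1955/(2π·219) = 1.421×10^-4 m·K/W
  R'_mineral wool = ln(0.254/0.116)/(2πk) = 0.7837/(2π·0.0339) = 3.680 m·K/W
  R'_ceramic fibre blanket = ln(0.384/0.254)/(2πk) = 0.4133/(2π·0.0813) = 0.8091 m·K/W
ΣR = 1.421×10^-4 + 3.680 + 0.8091 = 4.489 m·K/W
Q' = ΔT/ΣR = (415 °C − 31.8 °C)/4.489 = 85.4 W/m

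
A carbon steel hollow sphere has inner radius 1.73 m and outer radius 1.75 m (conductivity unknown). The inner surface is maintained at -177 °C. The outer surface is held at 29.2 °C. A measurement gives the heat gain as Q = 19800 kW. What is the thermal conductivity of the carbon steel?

k = 50.5 W/m·K

ΣR = ΔT/Q = |-177 − 29.2|/1.98×10^7 = 1.041×10^-5 K/W
(1/r₁−1/r₂)/(4πk) = 1.041×10^-5 ⇒ k = 0.006606/(4π·1.041×10^-5) = 50.5 W/m·K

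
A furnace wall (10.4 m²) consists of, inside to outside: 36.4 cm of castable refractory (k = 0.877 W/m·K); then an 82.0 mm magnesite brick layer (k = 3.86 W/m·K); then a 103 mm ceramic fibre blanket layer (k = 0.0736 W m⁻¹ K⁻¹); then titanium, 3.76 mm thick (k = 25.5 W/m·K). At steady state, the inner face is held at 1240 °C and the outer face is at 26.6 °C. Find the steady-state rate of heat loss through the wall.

Q = 6870 W

Treat each layer as a resistance in series:
  R_castable refractory = L/(kA) = 0.364/(0.877·10.4) = 0.03991 K/W
  R_magnesite brick = L/(kA) = 0.0820/(3.86·10.4) = 0.002043 K/W
  R_ceramic fibre blanket = L/(kA) = 0.103/(0.0736·10.4) = 0.1346 K/W
  R_titanium = L/(kA) = 0.00376/(25.5·10.4) = 1.418×10^-5 K/W
ΣR = 0.03991 + 0.002043 + 0.1346 + 1.418×10^-5 = 0.1766 K/W
Q = ΔT/ΣR = (1240 °C − 26.6 °C)/0.1766 = 6870 W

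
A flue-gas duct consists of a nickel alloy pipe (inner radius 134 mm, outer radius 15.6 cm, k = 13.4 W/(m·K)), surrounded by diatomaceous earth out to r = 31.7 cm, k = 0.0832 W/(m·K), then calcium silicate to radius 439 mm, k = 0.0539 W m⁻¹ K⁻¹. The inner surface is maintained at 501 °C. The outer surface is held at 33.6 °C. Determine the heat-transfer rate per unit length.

Treat each layer as a resistance in series:
  R'_nickel alloy = ln(0.156/0.134)/(2πk) = 0.1520/(2π·13.4) = 0.001806 m·K/W
  R'_diatomaceous earth = ln(0.317/0.156)/(2πk) = 0.7090/(2π·0.0832) = 1.356 m·K/W
  R'_calcium silicate = ln(0.439/0.317)/(2πk) = 0.3256/(2π·0.0539) = 0.9614 m·K/W
ΣR = 0.001806 + 1.356 + 0.9614 = 2.319 m·K/W
Q' = ΔT/ΣR = (501 °C − 33.6 °C)/2.319 = 202 W/m

Q' = 202 W/m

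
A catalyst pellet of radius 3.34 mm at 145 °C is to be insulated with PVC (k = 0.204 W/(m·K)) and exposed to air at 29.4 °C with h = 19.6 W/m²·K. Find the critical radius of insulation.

r_cr = 2.08 cm

For a sphere, r_cr = 2k_ins/h = 2·0.204/19.6 = 0.0208 m = 2.08 cm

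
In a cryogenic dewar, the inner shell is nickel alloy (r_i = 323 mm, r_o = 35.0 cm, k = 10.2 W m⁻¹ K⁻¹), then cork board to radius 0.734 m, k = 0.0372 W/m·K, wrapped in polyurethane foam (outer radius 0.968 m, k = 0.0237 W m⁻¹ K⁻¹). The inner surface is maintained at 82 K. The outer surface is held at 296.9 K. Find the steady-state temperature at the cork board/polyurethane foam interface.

Resistance network (inner→outer):
  R_nickel alloy = (1/0.323 − 1/0.350)/(4πk) = 0.2388/(4π·10.2) = 0.001863 K/W
  R_cork board = (1/0.350 − 1/0.734)/(4πk) = 1.495/(4π·0.0372) = 3.198 K/W
  R_polyurethane foam = (1/0.734 − 1/0.968)/(4πk) = 0.3293/(4π·0.0237) = 1.106 K/W
ΣR = 0.001863 + 3.198 + 1.106 = 4.306 K/W
Q = ΔT/ΣR = (82 K − 296.9 K)/4.306 = -49.91 W
From the inner boundary to the cork board/polyurethane foam interface, ΣR_partial = 3.200 K/W.
T_interface = T_in − Q·ΣR_partial = 82 K − (-49.91)(3.200) = 241.7 K

T = 241.7 K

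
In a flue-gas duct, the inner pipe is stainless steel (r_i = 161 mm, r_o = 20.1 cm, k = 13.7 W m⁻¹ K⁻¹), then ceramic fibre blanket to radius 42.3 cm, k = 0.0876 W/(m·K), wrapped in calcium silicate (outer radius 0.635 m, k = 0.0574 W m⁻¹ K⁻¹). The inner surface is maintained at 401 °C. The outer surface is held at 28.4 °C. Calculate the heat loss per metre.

Resistance network (inner→outer):
  R'_stainless steel = ln(0.201/0.161)/(2πk) = 0.2219/(2π·13.7) = 0.002578 m·K/W
  R'_ceramic fibre blanket = ln(0.423/0.201)/(2πk) = 0.7441/(2π·0.0876) = 1.352 m·K/W
  R'_calcium silicate = ln(0.635/0.423)/(2πk) = 0.4063/(2π·0.0574) = 1.126 m·K/W
ΣR = 0.002578 + 1.352 + 1.126 = 2.481 m·K/W
Q' = ΔT/ΣR = (401 °C − 28.4 °C)/2.481 = 150 W/m

Q' = 150 W/m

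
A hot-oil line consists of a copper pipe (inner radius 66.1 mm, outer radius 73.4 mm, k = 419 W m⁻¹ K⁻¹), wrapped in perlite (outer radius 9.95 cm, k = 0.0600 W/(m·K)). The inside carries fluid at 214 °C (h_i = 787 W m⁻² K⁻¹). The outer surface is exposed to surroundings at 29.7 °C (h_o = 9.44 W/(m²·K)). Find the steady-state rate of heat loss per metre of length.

Q' = 188 W/m

Treat each layer as a resistance in series:
  R'_conv,in = 1/(2πr h) = 1/(2π·0.0661·787) = 0.003059 m·K/W
  R'_copper = ln(0.0734/0.0661)/(2πk) = 0.1048/(2π·419) = 3.979×10^-5 m·K/W
  R'_perlite = ln(0.0995/0.0734)/(2πk) = 0.3042/(2π·0.0600) = 0.8070 m·K/W
  R'_conv,out = 1/(2πr h) = 1/(2π·0.0995·9.44) = 0.1694 m·K/W
ΣR = 0.003059 + 3.979×10^-5 + 0.8070 + 0.1694 = 0.9795 m·K/W
Q' = ΔT/ΣR = (214 °C − 29.7 °C)/0.9795 = 188 W/m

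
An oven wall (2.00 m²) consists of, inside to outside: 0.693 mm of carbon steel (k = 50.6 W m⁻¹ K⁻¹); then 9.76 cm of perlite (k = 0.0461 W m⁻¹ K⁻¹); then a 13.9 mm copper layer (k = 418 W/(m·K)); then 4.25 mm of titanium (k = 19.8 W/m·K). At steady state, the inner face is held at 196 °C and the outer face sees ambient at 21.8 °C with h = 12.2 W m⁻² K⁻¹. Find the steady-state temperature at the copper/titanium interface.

Treat each layer as a resistance in series:
  R_carbon steel = L/(kA) = 6.93×10^-4/(50.6·2.00) = 6.848×10^-6 K/W
  R_perlite = L/(kA) = 0.0976/(0.0461·2.00) = 1.059 K/W
  R_copper = L/(kA) = 0.0139/(418·2.00) = 1.663×10^-5 K/W
  R_titanium = L/(kA) = 0.00425/(19.8·2.00) = 1.073×10^-4 K/W
  R_conv,out = 1/(hA) = 1/(12.2·2.00) = 0.04098 K/W
ΣR = 6.848×10^-6 + 1.059 + 1.663×10^-5 + 1.073×10^-4 + 0.04098 = 1.100 K/W
Q = ΔT/ΣR = (196 °C − 21.8 °C)/1.100 = 158.4 W
From the inner boundary to the copper/titanium interface, ΣR_partial = 1.059 K/W.
T_interface = T_in − Q·ΣR_partial = 196 °C − (158.4)(1.059) = 28.3 °C

T = 28.3 °C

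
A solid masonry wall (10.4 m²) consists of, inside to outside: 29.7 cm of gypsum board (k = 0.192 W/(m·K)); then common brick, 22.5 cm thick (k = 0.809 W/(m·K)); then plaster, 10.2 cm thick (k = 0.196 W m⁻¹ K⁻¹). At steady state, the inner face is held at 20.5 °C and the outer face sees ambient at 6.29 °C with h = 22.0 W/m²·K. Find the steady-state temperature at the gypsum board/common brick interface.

T = 11.3 °C

Series thermal resistances, inner to outer:
  R_gypsum board = L/(kA) = 0.297/(0.192·10.4) = 0.1487 K/W
  R_common brick = L/(kA) = 0.225/(0.809·10.4) = 0.02674 K/W
  R_plaster = L/(kA) = 0.102/(0.196·10.4) = 0.05004 K/W
  R_conv,out = 1/(hA) = 1/(22.0·10.4) = 0.004371 K/W
ΣR = 0.1487 + 0.02674 + 0.05004 + 0.004371 = 0.2299 K/W
Q = ΔT/ΣR = (20.5 °C − 6.29 °C)/0.2299 = 61.81 W
From the inner boundary to the gypsum board/common brick interface, ΣR_partial = 0.1487 K/W.
T_interface = T_in − Q·ΣR_partial = 20.5 °C − (61.81)(0.1487) = 11.3 °C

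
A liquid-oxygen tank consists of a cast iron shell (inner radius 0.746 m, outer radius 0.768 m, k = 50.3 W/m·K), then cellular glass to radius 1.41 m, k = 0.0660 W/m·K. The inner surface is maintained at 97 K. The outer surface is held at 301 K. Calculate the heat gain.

Q = 285 W

Resistance network (inner→outer):
  R_cast iron = (1/0.746 − 1/0.768)/(4πk) = 0.03840/(4π·50.3) = 6.075×10^-5 K/W
  R_cellular glass = (1/0.768 − 1/1.41)/(4πk) = 0.5929/(4π·0.0660) = 0.7148 K/W
ΣR = 6.075×10^-5 + 0.7148 = 0.7149 K/W
Q = ΔT/ΣR = (97 K − 301 K)/0.7149 = -285 W
(Negative Q ⇒ heat flows inward; heat gain = 285 W.)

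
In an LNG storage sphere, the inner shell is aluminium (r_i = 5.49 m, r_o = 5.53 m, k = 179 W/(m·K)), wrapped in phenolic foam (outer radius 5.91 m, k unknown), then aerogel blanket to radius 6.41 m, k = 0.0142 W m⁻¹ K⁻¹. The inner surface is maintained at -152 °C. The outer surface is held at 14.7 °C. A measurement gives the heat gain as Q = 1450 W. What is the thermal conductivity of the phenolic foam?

k = 0.0226 W/m·K

ΣR = ΔT/Q = |-152 − 14.7|/1450 = 0.1150 K/W
Known resistances:
  R_aluminium = (1/5.49 − 1/5.53)/(4πk) = 0.001318/(4π·179) = 5.857×10^-7 K/W
  R_aerogel blanket = (1/5.91 − 1/6.41)/(4πk) = 0.01320/(4π·0.0142) = 0.07397 K/W
R_phenolic foam = ΣR − ΣR_known = 0.1150 − 0.07397 = 0.04103 K/W
(1/r₁−1/r₂)/(4πk) = 0.04103 ⇒ k = 0.01163/(4π·0.04103) = 0.0226 W/m·K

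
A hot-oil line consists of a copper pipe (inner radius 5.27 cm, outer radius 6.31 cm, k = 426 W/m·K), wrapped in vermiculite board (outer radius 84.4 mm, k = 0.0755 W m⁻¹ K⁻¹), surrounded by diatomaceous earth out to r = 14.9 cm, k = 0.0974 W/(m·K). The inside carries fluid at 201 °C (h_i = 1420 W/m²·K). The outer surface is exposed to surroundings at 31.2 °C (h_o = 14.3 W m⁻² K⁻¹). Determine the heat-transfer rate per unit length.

Q' = 105 W/m

Series thermal resistances, inner to outer:
  R'_conv,in = 1/(2πr h) = 1/(2π·0.0527·1420) = 0.002127 m·K/W
  R'_copper = ln(0.0631/0.0527)/(2πk) = 0.1801/(2π·426) = 6.729×10^-5 m·K/W
  R'_vermiculite board = ln(0.0844/0.0631)/(2πk) = 0.2908/(2π·0.0755) = 0.6131 m·K/W
  R'_diatomaceous earth = ln(0.149/0.0844)/(2πk) = 0.5684/(2π·0.0974) = 0.9288 m·K/W
  R'_conv,out = 1/(2πr h) = 1/(2π·0.149·14.3) = 0.07470 m·K/W
ΣR = 0.002127 + 6.729×10^-5 + 0.6131 + 0.9288 + 0.07470 = 1.619 m·K/W
Q' = ΔT/ΣR = (201 °C − 31.2 °C)/1.619 = 105 W/m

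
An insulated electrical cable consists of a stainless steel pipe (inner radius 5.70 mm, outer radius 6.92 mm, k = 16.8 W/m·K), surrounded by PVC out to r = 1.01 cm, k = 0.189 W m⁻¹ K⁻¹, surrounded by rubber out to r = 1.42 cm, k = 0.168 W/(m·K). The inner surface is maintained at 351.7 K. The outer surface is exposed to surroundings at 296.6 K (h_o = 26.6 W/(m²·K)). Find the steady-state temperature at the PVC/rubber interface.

Series thermal resistances, inner to outer:
  R'_stainless steel = ln(0.00692/0.00570)/(2πk) = 0.1939/(2π·16.8) = 0.001837 m·K/W
  R'_PVC = ln(0.0101/0.00692)/(2πk) = 0.3781/(2π·0.189) = 0.3184 m·K/W
  R'_rubber = ln(0.0142/0.0101)/(2πk) = 0.3407/(2π·0.168) = 0.3228 m·K/W
  R'_conv,out = 1/(2πr h) = 1/(2π·0.0142·26.6) = 0.4214 m·K/W
ΣR = 0.001837 + 0.3184 + 0.3228 + 0.4214 = 1.064 m·K/W
Q' = ΔT/ΣR = (351.7 K − 296.6 K)/1.064 = 51.79 W/m
From the inner boundary to the PVC/rubber interface, ΣR_partial = 0.3202 m·K/W.
T_interface = T_in − Q'·ΣR_partial = 351.7 K − (51.79)(0.3202) = 335.1 K

T = 335.1 K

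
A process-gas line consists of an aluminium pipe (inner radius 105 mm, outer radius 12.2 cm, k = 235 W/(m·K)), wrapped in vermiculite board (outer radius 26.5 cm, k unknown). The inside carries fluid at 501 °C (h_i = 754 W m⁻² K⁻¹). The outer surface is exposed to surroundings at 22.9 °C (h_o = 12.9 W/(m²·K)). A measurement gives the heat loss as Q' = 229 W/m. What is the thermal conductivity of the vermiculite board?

ΣR = ΔT/Q' = |501 − 22.9|/229 = 2.088 m·K/W
Known resistances:
  R'_conv,in = 1/(2πr h) = 1/(2π·0.105·754) = 0.002010 m·K/W
  R'_aluminium = ln(0.122/0.105)/(2πk) = 0.1501/(2π·235) = 1.016×10^-4 m·K/W
  R'_conv,out = 1/(2πr h) = 1/(2π·0.265·12.9) = 0.04656 m·K/W
R_vermiculite board = ΣR − ΣR_known = 2.088 − 0.04867 = 2.039 m·K/W
ln(r₂/r₁)/(2πk) = 2.039 ⇒ k = 0.7757/(2π·2.039) = 0.0605 W/m·K

k = 0.0605 W/m·K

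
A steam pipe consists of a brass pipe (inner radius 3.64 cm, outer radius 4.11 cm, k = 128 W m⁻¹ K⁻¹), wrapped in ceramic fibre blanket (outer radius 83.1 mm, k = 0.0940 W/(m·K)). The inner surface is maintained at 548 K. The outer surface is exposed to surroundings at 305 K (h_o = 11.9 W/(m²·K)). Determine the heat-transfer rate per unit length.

Q' = 180 W/m

Series thermal resistances, inner to outer:
  R'_brass = ln(0.0411/0.0364)/(2πk) = 0.1214/(2π·128) = 1.510×10^-4 m·K/W
  R'_ceramic fibre blanket = ln(0.0831/0.0411)/(2πk) = 0.7040/(2π·0.0940) = 1.192 m·K/W
  R'_conv,out = 1/(2πr h) = 1/(2π·0.0831·11.9) = 0.1609 m·K/W
ΣR = 1.510×10^-4 + 1.192 + 0.1609 = 1.353 m·K/W
Q' = ΔT/ΣR = (548 K − 305 K)/1.353 = 180 W/m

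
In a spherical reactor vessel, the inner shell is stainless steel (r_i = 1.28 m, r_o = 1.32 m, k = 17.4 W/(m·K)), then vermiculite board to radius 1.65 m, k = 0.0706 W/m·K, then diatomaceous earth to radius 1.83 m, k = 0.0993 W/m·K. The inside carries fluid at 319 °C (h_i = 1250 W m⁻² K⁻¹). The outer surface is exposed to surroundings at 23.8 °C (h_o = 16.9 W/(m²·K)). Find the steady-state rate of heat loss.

Series thermal resistances, inner to outer:
  R_conv,in = 1/(4πr²h) = 1/(4π·1.28²·1250) = 3.886×10^-5 K/W
  R_stainless steel = (1/1.28 − 1/1.32)/(4πk) = 0.02367/(4π·17.4) = 1.083×10^-4 K/W
  R_vermiculite board = (1/1.32 − 1/1.65)/(4πk) = 0.1515/(4π·0.0706) = 0.1708 K/W
  R_diatomaceous earth = (1/1.65 − 1/1.83)/(4πk) = 0.05961/(4π·0.0993) = 0.04777 K/W
  R_conv,out = 1/(4πr²h) = 1/(4π·1.83²·16.9) = 0.001406 K/W
ΣR = 3.886×10^-5 + 1.083×10^-4 + 0.1708 + 0.04777 + 0.001406 = 0.2201 K/W
Q = ΔT/ΣR = (319 °C − 23.8 °C)/0.2201 = 1340 W

Q = 1340 W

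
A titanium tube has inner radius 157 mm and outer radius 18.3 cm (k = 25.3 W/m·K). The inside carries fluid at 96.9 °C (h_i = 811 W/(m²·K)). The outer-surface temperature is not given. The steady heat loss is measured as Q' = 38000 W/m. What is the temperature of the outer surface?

T_out = 12.8 °C

Sum the resistances:
  R'_conv,in = 1/(2πr h) = 1/(2π·0.157·811) = 0.001250 m·K/W
  R'_titanium = ln(0.183/0.157)/(2πk) = 0.1532/(2π·25.3) = 9.640×10^-4 m·K/W
ΣR = 0.002214 m·K/W
ΔT = Q'·ΣR = 38000 × 0.002214 = 84.13 K
Heat flows outward, so T_out = T_in − ΔT = 96.9 − 84.13 = 12.8 °C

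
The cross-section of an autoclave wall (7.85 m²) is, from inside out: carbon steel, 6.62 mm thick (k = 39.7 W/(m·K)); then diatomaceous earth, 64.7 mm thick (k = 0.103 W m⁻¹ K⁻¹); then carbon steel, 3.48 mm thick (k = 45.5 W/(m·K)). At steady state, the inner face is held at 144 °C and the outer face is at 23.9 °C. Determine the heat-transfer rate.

Treat each layer as a resistance in series:
  R_carbon steel = L/(kA) = 0.00662/(39.7·7.85) = 2.124×10^-5 K/W
  R_diatomaceous earth = L/(kA) = 0.0647/(0.103·7.85) = 0.08002 K/W
  R_carbon steel = L/(kA) = 0.00348/(45.5·7.85) = 9.743×10^-6 K/W
ΣR = 2.124×10^-5 + 0.08002 + 9.743×10^-6 = 0.08005 K/W
Q = ΔT/ΣR = (144 °C − 23.9 °C)/0.08005 = 1500 W

Q = 1500 W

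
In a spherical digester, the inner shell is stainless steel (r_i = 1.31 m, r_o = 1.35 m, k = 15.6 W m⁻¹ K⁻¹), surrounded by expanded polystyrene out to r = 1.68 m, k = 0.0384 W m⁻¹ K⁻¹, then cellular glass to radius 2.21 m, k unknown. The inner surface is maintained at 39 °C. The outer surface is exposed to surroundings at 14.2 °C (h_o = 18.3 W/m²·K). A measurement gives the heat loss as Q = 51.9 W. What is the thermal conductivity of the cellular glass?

ΣR = ΔT/Q = |39 − 14.2|/51.9 = 0.4778 K/W
Known resistances:
  R_stainless steel = (1/1.31 − 1/1.35)/(4πk) = 0.02262/(4π·15.6) = 1.154×10^-4 K/W
  R_expanded polystyrene = (1/1.35 − 1/1.68)/(4πk) = 0.1455/(4π·0.0384) = 0.3015 K/W
  R_conv,out = 1/(4πr²h) = 1/(4π·2.21²·18.3) = 8.903×10^-4 K/W
R_cellular glass = ΣR − ΣR_known = 0.4778 − 0.3025 = 0.1753 K/W
(1/r₁−1/r₂)/(4πk) = 0.1753 ⇒ k = 0.1427/(4π·0.1753) = 0.0648 W/m·K

k = 0.0648 W/m·K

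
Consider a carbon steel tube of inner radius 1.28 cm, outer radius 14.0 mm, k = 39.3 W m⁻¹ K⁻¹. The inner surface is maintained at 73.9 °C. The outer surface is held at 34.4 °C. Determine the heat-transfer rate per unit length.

Q' = 2πk·ΔT/ln(r₂/r₁) = 2π × 39.3 × 39.5 / ln(0.0140/0.0128) = 1.09×10^5 W/m

Q' = 1.09×10^5 W/m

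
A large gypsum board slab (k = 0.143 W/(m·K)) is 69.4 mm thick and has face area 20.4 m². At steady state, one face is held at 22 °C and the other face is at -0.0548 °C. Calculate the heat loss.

Q = 927 W

Q = kA·ΔT/L = 0.143 × 20.4 × |22 °C − -0.0548 °C| / 0.0694 = 927 W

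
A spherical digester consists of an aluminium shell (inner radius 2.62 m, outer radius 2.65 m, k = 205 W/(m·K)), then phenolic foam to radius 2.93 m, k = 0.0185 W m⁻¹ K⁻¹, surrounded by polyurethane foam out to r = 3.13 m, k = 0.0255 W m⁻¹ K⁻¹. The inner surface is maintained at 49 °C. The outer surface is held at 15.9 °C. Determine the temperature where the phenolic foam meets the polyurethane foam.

T = 26.0 °C

Resistance network (inner→outer):
  R_aluminium = (1/2.62 − 1/2.65)/(4πk) = 0.004321/(4π·205) = 1.677×10^-6 K/W
  R_phenolic foam = (1/2.65 − 1/2.93)/(4πk) = 0.03606/(4π·0.0185) = 0.1551 K/W
  R_polyurethane foam = (1/2.93 − 1/3.13)/(4πk) = 0.02181/(4π·0.0255) = 0.06806 K/W
ΣR = 1.677×10^-6 + 0.1551 + 0.06806 = 0.2232 K/W
Q = ΔT/ΣR = (49 °C − 15.9 °C)/0.2232 = 148.3 W
From the inner boundary to the phenolic foam/polyurethane foam interface, ΣR_partial = 0.1551 K/W.
T_interface = T_in − Q·ΣR_partial = 49 °C − (148.3)(0.1551) = 26.0 °C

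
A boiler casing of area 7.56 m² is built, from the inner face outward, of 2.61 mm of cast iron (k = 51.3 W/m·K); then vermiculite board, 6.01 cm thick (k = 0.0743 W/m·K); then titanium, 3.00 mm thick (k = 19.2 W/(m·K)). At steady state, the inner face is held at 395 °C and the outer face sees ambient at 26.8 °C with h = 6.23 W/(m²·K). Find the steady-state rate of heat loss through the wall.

Q = 2870 W

Resistance network (inner→outer):
  R_cast iron = L/(kA) = 0.00261/(51.3·7.56) = 6.730×10^-6 K/W
  R_vermiculite board = L/(kA) = 0.0601/(0.0743·7.56) = 0.1070 K/W
  R_titanium = L/(kA) = 0.00300/(19.2·7.56) = 2.067×10^-5 K/W
  R_conv,out = 1/(hA) = 1/(6.23·7.56) = 0.02123 K/W
ΣR = 6.730×10^-6 + 0.1070 + 2.067×10^-5 + 0.02123 = 0.1283 K/W
Q = ΔT/ΣR = (395 °C − 26.8 °C)/0.1283 = 2870 W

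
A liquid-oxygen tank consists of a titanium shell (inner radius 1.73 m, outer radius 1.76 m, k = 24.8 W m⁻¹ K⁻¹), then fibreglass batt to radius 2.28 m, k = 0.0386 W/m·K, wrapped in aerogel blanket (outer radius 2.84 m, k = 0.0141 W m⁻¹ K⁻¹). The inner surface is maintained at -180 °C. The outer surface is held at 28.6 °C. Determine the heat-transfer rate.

Treat each layer as a resistance in series:
  R_titanium = (1/1.73 − 1/1.76)/(4πk) = 0.009853/(4π·24.8) = 3.162×10^-5 K/W
  R_fibreglass batt = (1/1.76 − 1/2.28)/(4πk) = 0.1296/(4π·0.0386) = 0.2672 K/W
  R_aerogel blanket = (1/2.28 − 1/2.84)/(4πk) = 0.08648/(4π·0.0141) = 0.4881 K/W
ΣR = 3.162×10^-5 + 0.2672 + 0.4881 = 0.7553 K/W
Q = ΔT/ΣR = (-180 °C − 28.6 °C)/0.7553 = -276 W
(Negative Q ⇒ heat flows inward; heat gain = 276 W.)

Q = 276 W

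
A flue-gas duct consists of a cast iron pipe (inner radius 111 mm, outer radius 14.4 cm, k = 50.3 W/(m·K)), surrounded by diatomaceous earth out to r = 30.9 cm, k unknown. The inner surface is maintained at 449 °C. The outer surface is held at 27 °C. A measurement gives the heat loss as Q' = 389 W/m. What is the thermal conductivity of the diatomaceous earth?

k = 0.112 W/m·K

ΣR = ΔT/Q' = |449 − 27|/389 = 1.085 m·K/W
Known resistances:
  R'_cast iron = ln(0.144/0.111)/(2πk) = 0.2603/(2π·50.3) = 8.236×10^-4 m·K/W
R_diatomaceous earth = ΣR − ΣR_known = 1.085 − 8.236×10^-4 = 1.084 m·K/W
ln(r₂/r₁)/(2πk) = 1.084 ⇒ k = 0.7635/(2π·1.084) = 0.112 W/m·K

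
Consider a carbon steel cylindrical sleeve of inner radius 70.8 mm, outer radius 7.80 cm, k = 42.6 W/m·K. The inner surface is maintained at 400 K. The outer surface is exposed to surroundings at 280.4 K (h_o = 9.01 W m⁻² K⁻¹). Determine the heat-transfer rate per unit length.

Treat each layer as a resistance in series:
  R'_carbon steel = ln(0.0780/0.0708)/(2πk) = 0.09685/(2π·42.6) = 3.618×10^-4 m·K/W
  R'_conv,out = 1/(2πr h) = 1/(2π·0.0780·9.01) = 0.2265 m·K/W
ΣR = 3.618×10^-4 + 0.2265 = 0.2269 m·K/W
Q' = ΔT/ΣR = (400 K − 280.4 K)/0.2269 = 527 W/m

Q' = 527 W/m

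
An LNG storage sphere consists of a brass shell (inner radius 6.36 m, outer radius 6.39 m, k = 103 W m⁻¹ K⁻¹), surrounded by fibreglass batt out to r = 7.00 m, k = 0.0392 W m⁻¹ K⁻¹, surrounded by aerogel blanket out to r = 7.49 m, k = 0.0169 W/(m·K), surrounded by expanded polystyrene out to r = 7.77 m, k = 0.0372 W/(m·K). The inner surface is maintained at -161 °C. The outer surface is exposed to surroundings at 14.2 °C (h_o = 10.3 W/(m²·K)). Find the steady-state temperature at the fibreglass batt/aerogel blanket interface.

Series thermal resistances, inner to outer:
  R_brass = (1/6.36 − 1/6.39)/(4πk) = 7.382×10^-4/(4π·103) = 5.703×10^-7 K/W
  R_fibreglass batt = (1/6.39 − 1/7.00)/(4πk) = 0.01364/(4π·0.0392) = 0.02768 K/W
  R_aerogel blanket = (1/7.00 − 1/7.49)/(4πk) = 0.009346/(4π·0.0169) = 0.04401 K/W
  R_expanded polystyrene = (1/7.49 − 1/7.77)/(4πk) = 0.004811/(4π·0.0372) = 0.01029 K/W
  R_conv,out = 1/(4πr²h) = 1/(4π·7.77²·10.3) = 1.280×10^-4 K/W
ΣR = 5.703×10^-7 + 0.02768 + 0.04401 + 0.01029 + 1.280×10^-4 = 0.08211 K/W
Q = ΔT/ΣR = (-161 °C − 14.2 °C)/0.08211 = -2134 W
From the inner boundary to the fibreglass batt/aerogel blanket interface, ΣR_partial = 0.02768 K/W.
T_interface = T_in − Q·ΣR_partial = -161 °C − (-2134)(0.02768) = -102 °C

T = -102 °C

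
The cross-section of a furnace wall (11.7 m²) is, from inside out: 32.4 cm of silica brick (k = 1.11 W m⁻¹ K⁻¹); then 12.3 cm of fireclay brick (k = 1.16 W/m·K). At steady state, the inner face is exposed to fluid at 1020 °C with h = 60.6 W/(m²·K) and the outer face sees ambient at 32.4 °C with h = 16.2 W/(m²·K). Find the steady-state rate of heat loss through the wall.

Resistance network (inner→outer):
  R_conv,in = 1/(hA) = 1/(60.6·11.7) = 0.001410 K/W
  R_silica brick = L/(kA) = 0.324/(1.11·11.7) = 0.02495 K/W
  R_fireclay brick = L/(kA) = 0.123/(1.16·11.7) = 0.009063 K/W
  R_conv,out = 1/(hA) = 1/(16.2·11.7) = 0.005276 K/W
ΣR = 0.001410 + 0.02495 + 0.009063 + 0.005276 = 0.04070 K/W
Q = ΔT/ΣR = (1020 °C − 32.4 °C)/0.04070 = 24300 W

Q = 24.3 kW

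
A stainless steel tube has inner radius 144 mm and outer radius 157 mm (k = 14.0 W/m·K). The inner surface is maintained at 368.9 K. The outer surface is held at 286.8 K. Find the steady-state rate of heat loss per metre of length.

Q' = 2πk·ΔT/ln(r₂/r₁) = 2π × 14.0 × 82.1 / ln(0.157/0.144) = 83600 W/m

Q' = 83.6 kW/m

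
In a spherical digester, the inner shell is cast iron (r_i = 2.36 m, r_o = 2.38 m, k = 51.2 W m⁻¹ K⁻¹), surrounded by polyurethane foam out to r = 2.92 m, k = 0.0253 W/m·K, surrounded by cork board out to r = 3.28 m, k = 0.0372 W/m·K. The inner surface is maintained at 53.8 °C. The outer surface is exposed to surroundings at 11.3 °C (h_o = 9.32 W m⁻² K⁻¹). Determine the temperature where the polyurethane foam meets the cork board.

T = 21.9 °C

Series thermal resistances, inner to outer:
  R_cast iron = (1/2.36 − 1/2.38)/(4πk) = 0.003561/(4π·51.2) = 5.534×10^-6 K/W
  R_polyurethane foam = (1/2.38 − 1/2.92)/(4πk) = 0.07770/(4π·0.0253) = 0.2444 K/W
  R_cork board = (1/2.92 − 1/3.28)/(4πk) = 0.03759/(4π·0.0372) = 0.08041 K/W
  R_conv,out = 1/(4πr²h) = 1/(4π·3.28²·9.32) = 7.936×10^-4 K/W
ΣR = 5.534×10^-6 + 0.2444 + 0.08041 + 7.936×10^-4 = 0.3256 K/W
Q = ΔT/ΣR = (53.8 °C − 11.3 °C)/0.3256 = 130.5 W
From the inner boundary to the polyurethane foam/cork board interface, ΣR_partial = 0.2444 K/W.
T_interface = T_in − Q·ΣR_partial = 53.8 °C − (130.5)(0.2444) = 21.9 °C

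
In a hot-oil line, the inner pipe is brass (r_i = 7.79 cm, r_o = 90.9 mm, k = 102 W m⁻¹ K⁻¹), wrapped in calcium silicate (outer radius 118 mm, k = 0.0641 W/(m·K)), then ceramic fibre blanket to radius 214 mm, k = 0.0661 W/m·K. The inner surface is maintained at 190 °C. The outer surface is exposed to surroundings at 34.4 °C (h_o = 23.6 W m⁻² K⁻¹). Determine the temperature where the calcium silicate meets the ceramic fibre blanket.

T = 142 °C

Resistance network (inner→outer):
  R'_brass = ln(0.0909/0.0779)/(2πk) = 0.1543/(2π·102) = 2.408×10^-4 m·K/W
  R'_calcium silicate = ln(0.118/0.0909)/(2πk) = 0.2609/(2π·0.0641) = 0.6479 m·K/W
  R'_ceramic fibre blanket = ln(0.214/0.118)/(2πk) = 0.5953/(2π·0.0661) = 1.433 m·K/W
  R'_conv,out = 1/(2πr h) = 1/(2π·0.214·23.6) = 0.03151 m·K/W
ΣR = 2.408×10^-4 + 0.6479 + 1.433 + 0.03151 = 2.113 m·K/W
Q' = ΔT/ΣR = (190 °C − 34.4 °C)/2.113 = 73.64 W/m
From the inner boundary to the calcium silicate/ceramic fibre blanket interface, ΣR_partial = 0.6481 m·K/W.
T_interface = T_in − Q'·ΣR_partial = 190 °C − (73.64)(0.6481) = 142 °C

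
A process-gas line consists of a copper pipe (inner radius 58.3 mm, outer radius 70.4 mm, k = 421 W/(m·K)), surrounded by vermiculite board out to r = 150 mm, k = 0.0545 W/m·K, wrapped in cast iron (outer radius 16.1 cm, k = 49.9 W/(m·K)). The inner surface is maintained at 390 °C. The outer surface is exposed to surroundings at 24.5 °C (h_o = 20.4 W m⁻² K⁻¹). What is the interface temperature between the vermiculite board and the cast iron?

T = 32.4 °C

Treat each layer as a resistance in series:
  R'_copper = ln(0.0704/0.0583)/(2πk) = 0.1886/(2π·421) = 7.130×10^-5 m·K/W
  R'_vermiculite board = ln(0.150/0.0704)/(2πk) = 0.7564/(2π·0.0545) = 2.209 m·K/W
  R'_cast iron = ln(0.161/0.150)/(2πk) = 0.07077/(2π·49.9) = 2.257×10^-4 m·K/W
  R'_conv,out = 1/(2πr h) = 1/(2π·0.161·20.4) = 0.04846 m·K/W
ΣR = 7.130×10^-5 + 2.209 + 2.257×10^-4 + 0.04846 = 2.258 m·K/W
Q' = ΔT/ΣR = (390 °C − 24.5 °C)/2.258 = 161.9 W/m
From the inner boundary to the vermiculite board/cast iron interface, ΣR_partial = 2.209 m·K/W.
T_interface = T_in − Q'·ΣR_partial = 390 °C − (161.9)(2.209) = 32.4 °C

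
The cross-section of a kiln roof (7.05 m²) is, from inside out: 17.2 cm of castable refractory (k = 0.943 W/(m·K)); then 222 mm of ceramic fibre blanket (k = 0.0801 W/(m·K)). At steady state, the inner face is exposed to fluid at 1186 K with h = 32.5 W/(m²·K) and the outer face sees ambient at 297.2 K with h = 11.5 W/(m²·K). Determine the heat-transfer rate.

Series thermal resistances, inner to outer:
  R_conv,in = 1/(hA) = 1/(32.5·7.05) = 0.004364 K/W
  R_castable refractory = L/(kA) = 0.172/(0.943·7.05) = 0.02587 K/W
  R_ceramic fibre blanket = L/(kA) = 0.222/(0.0801·7.05) = 0.3931 K/W
  R_conv,out = 1/(hA) = 1/(11.5·7.05) = 0.01233 K/W
ΣR = 0.004364 + 0.02587 + 0.3931 + 0.01233 = 0.4357 K/W
Q = ΔT/ΣR = (1186 K − 297.2 K)/0.4357 = 2040 W

Q = 2040 W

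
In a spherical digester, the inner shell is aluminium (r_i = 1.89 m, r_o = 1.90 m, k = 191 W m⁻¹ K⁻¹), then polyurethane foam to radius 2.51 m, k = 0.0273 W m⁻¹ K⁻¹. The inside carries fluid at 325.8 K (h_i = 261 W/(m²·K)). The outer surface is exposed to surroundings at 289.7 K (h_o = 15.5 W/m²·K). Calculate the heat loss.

Q = 96.6 W

Treat each layer as a resistance in series:
  R_conv,in = 1/(4πr²h) = 1/(4π·1.89²·261) = 8.535×10^-5 K/W
  R_aluminium = (1/1.89 − 1/1.90)/(4πk) = 0.002785/(4π·191) = 1.160×10^-6 K/W
  R_polyurethane foam = (1/1.90 − 1/2.51)/(4πk) = 0.1279/(4π·0.0273) = 0.3728 K/W
  R_conv,out = 1/(4πr²h) = 1/(4π·2.51²·15.5) = 8.149×10^-4 K/W
ΣR = 8.535×10^-5 + 1.160×10^-6 + 0.3728 + 8.149×10^-4 = 0.3737 K/W
Q = ΔT/ΣR = (325.8 K − 289.7 K)/0.3737 = 96.6 W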